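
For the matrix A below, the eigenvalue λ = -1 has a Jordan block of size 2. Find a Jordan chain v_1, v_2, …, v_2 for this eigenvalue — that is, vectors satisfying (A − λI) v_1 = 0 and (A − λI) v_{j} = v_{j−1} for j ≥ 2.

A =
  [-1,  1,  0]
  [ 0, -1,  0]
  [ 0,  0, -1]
A Jordan chain for λ = -1 of length 2:
v_1 = (1, 0, 0)ᵀ
v_2 = (0, 1, 0)ᵀ

Let N = A − (-1)·I. We want v_2 with N^2 v_2 = 0 but N^1 v_2 ≠ 0; then v_{j-1} := N · v_j for j = 2, …, 2.

Pick v_2 = (0, 1, 0)ᵀ.
Then v_1 = N · v_2 = (1, 0, 0)ᵀ.

Sanity check: (A − (-1)·I) v_1 = (0, 0, 0)ᵀ = 0. ✓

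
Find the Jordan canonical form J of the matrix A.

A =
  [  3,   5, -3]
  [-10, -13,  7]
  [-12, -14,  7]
J_3(-1)

The characteristic polynomial is
  det(x·I − A) = x^3 + 3*x^2 + 3*x + 1 = (x + 1)^3

Eigenvalues and multiplicities (the geometric multiplicity of λ is n − rank(A − λI), which equals the number of Jordan blocks for λ):
  λ = -1: algebraic multiplicity = 3, geometric multiplicity = 1

Determining the block sizes for each eigenvalue:
  λ = -1: one block (gm = 1), so the single block has size am = 3 → block sizes [3]

Assembling the blocks gives a Jordan form
J =
  [-1,  1,  0]
  [ 0, -1,  1]
  [ 0,  0, -1]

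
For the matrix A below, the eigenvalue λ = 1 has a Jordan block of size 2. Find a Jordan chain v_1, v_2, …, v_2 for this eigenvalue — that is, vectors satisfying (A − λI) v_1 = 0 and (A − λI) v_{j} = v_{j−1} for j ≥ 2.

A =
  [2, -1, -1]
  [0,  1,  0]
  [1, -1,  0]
A Jordan chain for λ = 1 of length 2:
v_1 = (1, 0, 1)ᵀ
v_2 = (1, 0, 0)ᵀ

Let N = A − (1)·I. We want v_2 with N^2 v_2 = 0 but N^1 v_2 ≠ 0; then v_{j-1} := N · v_j for j = 2, …, 2.

Pick v_2 = (1, 0, 0)ᵀ.
Then v_1 = N · v_2 = (1, 0, 1)ᵀ.

Sanity check: (A − (1)·I) v_1 = (0, 0, 0)ᵀ = 0. ✓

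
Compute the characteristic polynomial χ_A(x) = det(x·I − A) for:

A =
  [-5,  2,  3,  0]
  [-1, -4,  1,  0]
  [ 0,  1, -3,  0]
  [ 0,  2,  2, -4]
x^4 + 16*x^3 + 96*x^2 + 256*x + 256

Expanding det(x·I − A) (e.g. by cofactor expansion or by noting that A is similar to its Jordan form J, which has the same characteristic polynomial as A) gives
  χ_A(x) = x^4 + 16*x^3 + 96*x^2 + 256*x + 256
which factors as (x + 4)^4. The eigenvalues (with algebraic multiplicities) are λ = -4 with multiplicity 4.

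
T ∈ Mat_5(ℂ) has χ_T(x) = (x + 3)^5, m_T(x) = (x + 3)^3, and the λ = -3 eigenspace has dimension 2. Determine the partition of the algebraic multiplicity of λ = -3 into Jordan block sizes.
Block sizes for λ = -3: [3, 2]

Step 1 — from the characteristic polynomial, algebraic multiplicity of λ = -3 is 5. From dim ker(T − (-3)·I) = 2, there are exactly 2 Jordan blocks for λ = -3.
Step 2 — from the minimal polynomial, the factor (x + 3)^3 tells us the largest block for λ = -3 has size 3.
Step 3 — with total size 5, 2 blocks, and largest block 3, the block sizes (in nonincreasing order) are [3, 2].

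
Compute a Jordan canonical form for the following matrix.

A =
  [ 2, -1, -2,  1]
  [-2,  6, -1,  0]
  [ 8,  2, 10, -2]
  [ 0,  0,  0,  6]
J_3(6) ⊕ J_1(6)

The characteristic polynomial is
  det(x·I − A) = x^4 - 24*x^3 + 216*x^2 - 864*x + 1296 = (x - 6)^4

Eigenvalues and multiplicities (the geometric multiplicity of λ is n − rank(A − λI), which equals the number of Jordan blocks for λ):
  λ = 6: algebraic multiplicity = 4, geometric multiplicity = 2

Determining the block sizes for each eigenvalue:
  λ = 6: with am = 4 and gm = 2, the partition is not yet determined (e.g. several partitions of 4 into 2 parts exist). Let N = A − (6)·I. Computing rank(N^1) = 2, rank(N^2) = 1, rank(N^3) = 0; the number of blocks of size ≥ j is rank(N^{j−1}) − rank(N^j), giving [2, 1, 1]. So we have 1 block(s) of size 3, 1 block(s) of size 1 → block sizes [3, 1]

Assembling the blocks gives a Jordan form
J =
  [6, 1, 0, 0]
  [0, 6, 1, 0]
  [0, 0, 6, 0]
  [0, 0, 0, 6]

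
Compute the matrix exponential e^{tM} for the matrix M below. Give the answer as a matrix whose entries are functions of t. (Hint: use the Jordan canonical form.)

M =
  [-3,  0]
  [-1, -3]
e^{tM} =
  [exp(-3*t), 0]
  [-t*exp(-3*t), exp(-3*t)]

Strategy: write M = P · J · P⁻¹ where J is a Jordan canonical form, so e^{tM} = P · e^{tJ} · P⁻¹, and e^{tJ} can be computed block-by-block.

M has Jordan form
J =
  [-3,  1]
  [ 0, -3]
(up to reordering of blocks).

Per-block formulas:
  For a 2×2 Jordan block J_2(-3): exp(t · J_2(-3)) = e^(-3t)·(I + t·N), where N is the 2×2 nilpotent shift.

After assembling e^{tJ} and conjugating by P, we get:

e^{tM} =
  [exp(-3*t), 0]
  [-t*exp(-3*t), exp(-3*t)]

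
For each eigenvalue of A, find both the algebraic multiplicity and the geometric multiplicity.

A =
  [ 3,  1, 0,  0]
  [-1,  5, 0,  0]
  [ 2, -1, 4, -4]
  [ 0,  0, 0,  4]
λ = 4: alg = 4, geom = 2

Step 1 — factor the characteristic polynomial to read off the algebraic multiplicities:
  χ_A(x) = (x - 4)^4

Step 2 — compute geometric multiplicities via the rank-nullity identity g(λ) = n − rank(A − λI):
  rank(A − (4)·I) = 2, so dim ker(A − (4)·I) = n − 2 = 2

Summary:
  λ = 4: algebraic multiplicity = 4, geometric multiplicity = 2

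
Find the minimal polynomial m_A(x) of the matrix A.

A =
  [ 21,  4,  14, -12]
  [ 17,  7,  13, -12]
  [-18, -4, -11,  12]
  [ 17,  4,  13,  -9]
x^3 - 5*x^2 + 3*x + 9

The characteristic polynomial is χ_A(x) = (x - 3)^3*(x + 1), so the eigenvalues are known. The minimal polynomial is
  m_A(x) = Π_λ (x − λ)^{k_λ}
where k_λ is the size of the *largest* Jordan block for λ (equivalently, the smallest k with (A − λI)^k v = 0 for every generalised eigenvector v of λ).

  λ = -1: largest Jordan block has size 1, contributing (x + 1)
  λ = 3: largest Jordan block has size 2, contributing (x − 3)^2

So m_A(x) = (x - 3)^2*(x + 1) = x^3 - 5*x^2 + 3*x + 9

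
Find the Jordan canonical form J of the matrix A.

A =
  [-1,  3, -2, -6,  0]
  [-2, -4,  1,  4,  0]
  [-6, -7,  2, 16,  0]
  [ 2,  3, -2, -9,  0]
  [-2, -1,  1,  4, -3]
J_3(-3) ⊕ J_1(-3) ⊕ J_1(-3)

The characteristic polynomial is
  det(x·I − A) = x^5 + 15*x^4 + 90*x^3 + 270*x^2 + 405*x + 243 = (x + 3)^5

Eigenvalues and multiplicities (the geometric multiplicity of λ is n − rank(A − λI), which equals the number of Jordan blocks for λ):
  λ = -3: algebraic multiplicity = 5, geometric multiplicity = 3

Determining the block sizes for each eigenvalue:
  λ = -3: with am = 5 and gm = 3, the partition is not yet determined (e.g. several partitions of 5 into 3 parts exist). Let N = A − (-3)·I. Computing rank(N^1) = 2, rank(N^2) = 1, rank(N^3) = 0; the number of blocks of size ≥ j is rank(N^{j−1}) − rank(N^j), giving [3, 1, 1]. So we have 1 block(s) of size 3, 2 block(s) of size 1 → block sizes [3, 1, 1]

Assembling the blocks gives a Jordan form
J =
  [-3,  1,  0,  0,  0]
  [ 0, -3,  1,  0,  0]
  [ 0,  0, -3,  0,  0]
  [ 0,  0,  0, -3,  0]
  [ 0,  0,  0,  0, -3]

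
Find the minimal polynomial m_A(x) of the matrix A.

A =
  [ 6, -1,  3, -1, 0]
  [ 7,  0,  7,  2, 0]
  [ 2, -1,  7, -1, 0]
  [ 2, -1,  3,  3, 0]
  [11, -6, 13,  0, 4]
x^3 - 12*x^2 + 48*x - 64

The characteristic polynomial is χ_A(x) = (x - 4)^5, so the eigenvalues are known. The minimal polynomial is
  m_A(x) = Π_λ (x − λ)^{k_λ}
where k_λ is the size of the *largest* Jordan block for λ (equivalently, the smallest k with (A − λI)^k v = 0 for every generalised eigenvector v of λ).

  λ = 4: largest Jordan block has size 3, contributing (x − 4)^3

So m_A(x) = (x - 4)^3 = x^3 - 12*x^2 + 48*x - 64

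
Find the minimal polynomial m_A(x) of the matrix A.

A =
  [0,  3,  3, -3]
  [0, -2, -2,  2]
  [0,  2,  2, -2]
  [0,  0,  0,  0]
x^2

The characteristic polynomial is χ_A(x) = x^4, so the eigenvalues are known. The minimal polynomial is
  m_A(x) = Π_λ (x − λ)^{k_λ}
where k_λ is the size of the *largest* Jordan block for λ (equivalently, the smallest k with (A − λI)^k v = 0 for every generalised eigenvector v of λ).

  λ = 0: largest Jordan block has size 2, contributing (x − 0)^2

So m_A(x) = x^2 = x^2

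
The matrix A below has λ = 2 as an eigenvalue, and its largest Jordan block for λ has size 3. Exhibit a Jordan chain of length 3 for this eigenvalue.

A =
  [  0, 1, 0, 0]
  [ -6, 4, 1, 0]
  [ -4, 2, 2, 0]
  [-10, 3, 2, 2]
A Jordan chain for λ = 2 of length 3:
v_1 = (-2, -4, -4, -6)ᵀ
v_2 = (-2, -6, -4, -10)ᵀ
v_3 = (1, 0, 0, 0)ᵀ

Let N = A − (2)·I. We want v_3 with N^3 v_3 = 0 but N^2 v_3 ≠ 0; then v_{j-1} := N · v_j for j = 3, …, 2.

Pick v_3 = (1, 0, 0, 0)ᵀ.
Then v_2 = N · v_3 = (-2, -6, -4, -10)ᵀ.
Then v_1 = N · v_2 = (-2, -4, -4, -6)ᵀ.

Sanity check: (A − (2)·I) v_1 = (0, 0, 0, 0)ᵀ = 0. ✓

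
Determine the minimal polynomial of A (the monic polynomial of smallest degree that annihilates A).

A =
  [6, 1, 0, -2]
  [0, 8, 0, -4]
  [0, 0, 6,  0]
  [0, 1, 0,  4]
x^2 - 12*x + 36

The characteristic polynomial is χ_A(x) = (x - 6)^4, so the eigenvalues are known. The minimal polynomial is
  m_A(x) = Π_λ (x − λ)^{k_λ}
where k_λ is the size of the *largest* Jordan block for λ (equivalently, the smallest k with (A − λI)^k v = 0 for every generalised eigenvector v of λ).

  λ = 6: largest Jordan block has size 2, contributing (x − 6)^2

So m_A(x) = (x - 6)^2 = x^2 - 12*x + 36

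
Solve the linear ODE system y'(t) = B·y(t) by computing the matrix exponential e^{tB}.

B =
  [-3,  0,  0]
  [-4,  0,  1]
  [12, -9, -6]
e^{tB} =
  [exp(-3*t), 0, 0]
  [-4*t*exp(-3*t), 3*t*exp(-3*t) + exp(-3*t), t*exp(-3*t)]
  [12*t*exp(-3*t), -9*t*exp(-3*t), -3*t*exp(-3*t) + exp(-3*t)]

Strategy: write B = P · J · P⁻¹ where J is a Jordan canonical form, so e^{tB} = P · e^{tJ} · P⁻¹, and e^{tJ} can be computed block-by-block.

B has Jordan form
J =
  [-3,  1,  0]
  [ 0, -3,  0]
  [ 0,  0, -3]
(up to reordering of blocks).

Per-block formulas:
  For a 1×1 block at λ = -3: exp(t · [-3]) = [e^(-3t)].
  For a 2×2 Jordan block J_2(-3): exp(t · J_2(-3)) = e^(-3t)·(I + t·N), where N is the 2×2 nilpotent shift.

After assembling e^{tJ} and conjugating by P, we get:

e^{tB} =
  [exp(-3*t), 0, 0]
  [-4*t*exp(-3*t), 3*t*exp(-3*t) + exp(-3*t), t*exp(-3*t)]
  [12*t*exp(-3*t), -9*t*exp(-3*t), -3*t*exp(-3*t) + exp(-3*t)]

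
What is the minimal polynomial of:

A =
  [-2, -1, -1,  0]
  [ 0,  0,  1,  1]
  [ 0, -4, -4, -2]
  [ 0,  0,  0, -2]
x^3 + 6*x^2 + 12*x + 8

The characteristic polynomial is χ_A(x) = (x + 2)^4, so the eigenvalues are known. The minimal polynomial is
  m_A(x) = Π_λ (x − λ)^{k_λ}
where k_λ is the size of the *largest* Jordan block for λ (equivalently, the smallest k with (A − λI)^k v = 0 for every generalised eigenvector v of λ).

  λ = -2: largest Jordan block has size 3, contributing (x + 2)^3

So m_A(x) = (x + 2)^3 = x^3 + 6*x^2 + 12*x + 8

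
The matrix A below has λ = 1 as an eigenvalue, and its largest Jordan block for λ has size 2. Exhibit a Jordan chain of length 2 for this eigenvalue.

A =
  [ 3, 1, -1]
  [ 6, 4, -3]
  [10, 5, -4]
A Jordan chain for λ = 1 of length 2:
v_1 = (2, 6, 10)ᵀ
v_2 = (1, 0, 0)ᵀ

Let N = A − (1)·I. We want v_2 with N^2 v_2 = 0 but N^1 v_2 ≠ 0; then v_{j-1} := N · v_j for j = 2, …, 2.

Pick v_2 = (1, 0, 0)ᵀ.
Then v_1 = N · v_2 = (2, 6, 10)ᵀ.

Sanity check: (A − (1)·I) v_1 = (0, 0, 0)ᵀ = 0. ✓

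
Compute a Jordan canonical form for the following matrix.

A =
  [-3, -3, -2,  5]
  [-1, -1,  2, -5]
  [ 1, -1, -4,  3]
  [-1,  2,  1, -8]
J_3(-4) ⊕ J_1(-4)

The characteristic polynomial is
  det(x·I − A) = x^4 + 16*x^3 + 96*x^2 + 256*x + 256 = (x + 4)^4

Eigenvalues and multiplicities (the geometric multiplicity of λ is n − rank(A − λI), which equals the number of Jordan blocks for λ):
  λ = -4: algebraic multiplicity = 4, geometric multiplicity = 2

Determining the block sizes for each eigenvalue:
  λ = -4: with am = 4 and gm = 2, the partition is not yet determined (e.g. several partitions of 4 into 2 parts exist). Let N = A − (-4)·I. Computing rank(N^1) = 2, rank(N^2) = 1, rank(N^3) = 0; the number of blocks of size ≥ j is rank(N^{j−1}) − rank(N^j), giving [2, 1, 1]. So we have 1 block(s) of size 3, 1 block(s) of size 1 → block sizes [3, 1]

Assembling the blocks gives a Jordan form
J =
  [-4,  1,  0,  0]
  [ 0, -4,  1,  0]
  [ 0,  0, -4,  0]
  [ 0,  0,  0, -4]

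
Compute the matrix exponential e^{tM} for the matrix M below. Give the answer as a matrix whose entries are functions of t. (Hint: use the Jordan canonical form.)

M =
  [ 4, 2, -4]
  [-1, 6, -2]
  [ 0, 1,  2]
e^{tM} =
  [-t^2*exp(4*t) + exp(4*t), 2*t*exp(4*t), 2*t^2*exp(4*t) - 4*t*exp(4*t)]
  [-t^2*exp(4*t) - t*exp(4*t), 2*t*exp(4*t) + exp(4*t), 2*t^2*exp(4*t) - 2*t*exp(4*t)]
  [-t^2*exp(4*t)/2, t*exp(4*t), t^2*exp(4*t) - 2*t*exp(4*t) + exp(4*t)]

Strategy: write M = P · J · P⁻¹ where J is a Jordan canonical form, so e^{tM} = P · e^{tJ} · P⁻¹, and e^{tJ} can be computed block-by-block.

M has Jordan form
J =
  [4, 1, 0]
  [0, 4, 1]
  [0, 0, 4]
(up to reordering of blocks).

Per-block formulas:
  For a 3×3 Jordan block J_3(4): exp(t · J_3(4)) = e^(4t)·(I + t·N + (t^2/2)·N^2), where N is the 3×3 nilpotent shift.

After assembling e^{tJ} and conjugating by P, we get:

e^{tM} =
  [-t^2*exp(4*t) + exp(4*t), 2*t*exp(4*t), 2*t^2*exp(4*t) - 4*t*exp(4*t)]
  [-t^2*exp(4*t) - t*exp(4*t), 2*t*exp(4*t) + exp(4*t), 2*t^2*exp(4*t) - 2*t*exp(4*t)]
  [-t^2*exp(4*t)/2, t*exp(4*t), t^2*exp(4*t) - 2*t*exp(4*t) + exp(4*t)]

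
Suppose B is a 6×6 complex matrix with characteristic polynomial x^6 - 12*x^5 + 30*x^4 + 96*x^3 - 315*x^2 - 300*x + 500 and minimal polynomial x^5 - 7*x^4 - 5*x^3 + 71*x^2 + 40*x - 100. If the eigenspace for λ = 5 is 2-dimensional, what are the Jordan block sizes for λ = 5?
Block sizes for λ = 5: [2, 1]

Step 1 — from the characteristic polynomial, algebraic multiplicity of λ = 5 is 3. From dim ker(B − (5)·I) = 2, there are exactly 2 Jordan blocks for λ = 5.
Step 2 — from the minimal polynomial, the factor (x − 5)^2 tells us the largest block for λ = 5 has size 2.
Step 3 — with total size 3, 2 blocks, and largest block 2, the block sizes (in nonincreasing order) are [2, 1].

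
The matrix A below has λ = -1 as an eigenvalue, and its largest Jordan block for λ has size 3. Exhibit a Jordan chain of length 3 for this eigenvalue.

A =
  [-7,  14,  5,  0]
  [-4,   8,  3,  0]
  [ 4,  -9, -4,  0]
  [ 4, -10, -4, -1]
A Jordan chain for λ = -1 of length 3:
v_1 = (-3, -2, 2, 2)ᵀ
v_2 = (14, 9, -9, -10)ᵀ
v_3 = (0, 1, 0, 0)ᵀ

Let N = A − (-1)·I. We want v_3 with N^3 v_3 = 0 but N^2 v_3 ≠ 0; then v_{j-1} := N · v_j for j = 3, …, 2.

Pick v_3 = (0, 1, 0, 0)ᵀ.
Then v_2 = N · v_3 = (14, 9, -9, -10)ᵀ.
Then v_1 = N · v_2 = (-3, -2, 2, 2)ᵀ.

Sanity check: (A − (-1)·I) v_1 = (0, 0, 0, 0)ᵀ = 0. ✓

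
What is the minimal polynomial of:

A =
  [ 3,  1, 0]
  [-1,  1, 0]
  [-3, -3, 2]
x^2 - 4*x + 4

The characteristic polynomial is χ_A(x) = (x - 2)^3, so the eigenvalues are known. The minimal polynomial is
  m_A(x) = Π_λ (x − λ)^{k_λ}
where k_λ is the size of the *largest* Jordan block for λ (equivalently, the smallest k with (A − λI)^k v = 0 for every generalised eigenvector v of λ).

  λ = 2: largest Jordan block has size 2, contributing (x − 2)^2

So m_A(x) = (x - 2)^2 = x^2 - 4*x + 4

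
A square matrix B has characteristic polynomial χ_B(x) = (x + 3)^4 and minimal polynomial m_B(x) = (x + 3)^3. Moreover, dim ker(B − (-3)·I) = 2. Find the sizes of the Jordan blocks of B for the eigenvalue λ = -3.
Block sizes for λ = -3: [3, 1]

Step 1 — from the characteristic polynomial, algebraic multiplicity of λ = -3 is 4. From dim ker(B − (-3)·I) = 2, there are exactly 2 Jordan blocks for λ = -3.
Step 2 — from the minimal polynomial, the factor (x + 3)^3 tells us the largest block for λ = -3 has size 3.
Step 3 — with total size 4, 2 blocks, and largest block 3, the block sizes (in nonincreasing order) are [3, 1].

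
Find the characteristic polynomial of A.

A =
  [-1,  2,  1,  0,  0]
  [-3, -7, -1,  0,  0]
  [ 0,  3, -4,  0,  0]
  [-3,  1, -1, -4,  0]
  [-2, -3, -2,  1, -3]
x^5 + 19*x^4 + 144*x^3 + 544*x^2 + 1024*x + 768

Expanding det(x·I − A) (e.g. by cofactor expansion or by noting that A is similar to its Jordan form J, which has the same characteristic polynomial as A) gives
  χ_A(x) = x^5 + 19*x^4 + 144*x^3 + 544*x^2 + 1024*x + 768
which factors as (x + 3)*(x + 4)^4. The eigenvalues (with algebraic multiplicities) are λ = -4 with multiplicity 4, λ = -3 with multiplicity 1.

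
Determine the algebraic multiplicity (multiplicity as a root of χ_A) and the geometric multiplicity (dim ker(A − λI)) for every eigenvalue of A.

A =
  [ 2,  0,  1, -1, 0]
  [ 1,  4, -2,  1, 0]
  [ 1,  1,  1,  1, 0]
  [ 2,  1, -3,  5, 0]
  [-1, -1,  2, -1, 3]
λ = 3: alg = 5, geom = 3

Step 1 — factor the characteristic polynomial to read off the algebraic multiplicities:
  χ_A(x) = (x - 3)^5

Step 2 — compute geometric multiplicities via the rank-nullity identity g(λ) = n − rank(A − λI):
  rank(A − (3)·I) = 2, so dim ker(A − (3)·I) = n − 2 = 3

Summary:
  λ = 3: algebraic multiplicity = 5, geometric multiplicity = 3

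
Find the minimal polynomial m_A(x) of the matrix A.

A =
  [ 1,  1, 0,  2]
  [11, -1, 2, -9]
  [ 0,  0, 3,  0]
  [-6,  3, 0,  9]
x^3 - 9*x^2 + 27*x - 27

The characteristic polynomial is χ_A(x) = (x - 3)^4, so the eigenvalues are known. The minimal polynomial is
  m_A(x) = Π_λ (x − λ)^{k_λ}
where k_λ is the size of the *largest* Jordan block for λ (equivalently, the smallest k with (A − λI)^k v = 0 for every generalised eigenvector v of λ).

  λ = 3: largest Jordan block has size 3, contributing (x − 3)^3

So m_A(x) = (x - 3)^3 = x^3 - 9*x^2 + 27*x - 27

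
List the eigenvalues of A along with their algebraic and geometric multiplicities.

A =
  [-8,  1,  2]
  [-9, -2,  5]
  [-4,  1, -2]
λ = -4: alg = 3, geom = 1

Step 1 — factor the characteristic polynomial to read off the algebraic multiplicities:
  χ_A(x) = (x + 4)^3

Step 2 — compute geometric multiplicities via the rank-nullity identity g(λ) = n − rank(A − λI):
  rank(A − (-4)·I) = 2, so dim ker(A − (-4)·I) = n − 2 = 1

Summary:
  λ = -4: algebraic multiplicity = 3, geometric multiplicity = 1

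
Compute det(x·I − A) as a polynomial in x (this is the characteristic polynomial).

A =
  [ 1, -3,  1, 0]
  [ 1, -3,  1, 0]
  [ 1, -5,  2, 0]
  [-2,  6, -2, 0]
x^4

Expanding det(x·I − A) (e.g. by cofactor expansion or by noting that A is similar to its Jordan form J, which has the same characteristic polynomial as A) gives
  χ_A(x) = x^4
which factors as x^4. The eigenvalues (with algebraic multiplicities) are λ = 0 with multiplicity 4.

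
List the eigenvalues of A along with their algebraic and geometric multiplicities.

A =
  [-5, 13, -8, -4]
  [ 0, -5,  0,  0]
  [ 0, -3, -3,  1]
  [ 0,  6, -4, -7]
λ = -5: alg = 4, geom = 2

Step 1 — factor the characteristic polynomial to read off the algebraic multiplicities:
  χ_A(x) = (x + 5)^4

Step 2 — compute geometric multiplicities via the rank-nullity identity g(λ) = n − rank(A − λI):
  rank(A − (-5)·I) = 2, so dim ker(A − (-5)·I) = n − 2 = 2

Summary:
  λ = -5: algebraic multiplicity = 4, geometric multiplicity = 2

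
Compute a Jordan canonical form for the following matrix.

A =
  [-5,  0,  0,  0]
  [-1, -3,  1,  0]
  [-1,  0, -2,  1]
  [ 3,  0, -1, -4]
J_1(-5) ⊕ J_3(-3)

The characteristic polynomial is
  det(x·I − A) = x^4 + 14*x^3 + 72*x^2 + 162*x + 135 = (x + 3)^3*(x + 5)

Eigenvalues and multiplicities (the geometric multiplicity of λ is n − rank(A − λI), which equals the number of Jordan blocks for λ):
  λ = -5: algebraic multiplicity = 1, geometric multiplicity = 1
  λ = -3: algebraic multiplicity = 3, geometric multiplicity = 1

Determining the block sizes for each eigenvalue:
  λ = -5: one block (gm = 1), so the single block has size am = 1 → block sizes [1]
  λ = -3: one block (gm = 1), so the single block has size am = 3 → block sizes [3]

Assembling the blocks gives a Jordan form
J =
  [-5,  0,  0,  0]
  [ 0, -3,  1,  0]
  [ 0,  0, -3,  1]
  [ 0,  0,  0, -3]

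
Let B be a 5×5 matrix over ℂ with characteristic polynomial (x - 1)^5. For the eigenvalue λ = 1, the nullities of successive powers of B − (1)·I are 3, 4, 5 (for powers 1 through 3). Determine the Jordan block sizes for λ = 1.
Block sizes for λ = 1: [3, 1, 1]

From the dimensions of kernels of powers, the number of Jordan blocks of size at least j is d_j − d_{j−1} where d_j = dim ker(N^j) (with d_0 = 0). Computing the differences gives [3, 1, 1].
The number of blocks of size exactly k is (#blocks of size ≥ k) − (#blocks of size ≥ k + 1), so the partition is: 2 block(s) of size 1, 1 block(s) of size 3.
In nonincreasing order the block sizes are [3, 1, 1].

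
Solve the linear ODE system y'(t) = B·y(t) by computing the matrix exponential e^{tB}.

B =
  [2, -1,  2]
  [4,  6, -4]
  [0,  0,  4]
e^{tB} =
  [-2*t*exp(4*t) + exp(4*t), -t*exp(4*t), 2*t*exp(4*t)]
  [4*t*exp(4*t), 2*t*exp(4*t) + exp(4*t), -4*t*exp(4*t)]
  [0, 0, exp(4*t)]

Strategy: write B = P · J · P⁻¹ where J is a Jordan canonical form, so e^{tB} = P · e^{tJ} · P⁻¹, and e^{tJ} can be computed block-by-block.

B has Jordan form
J =
  [4, 1, 0]
  [0, 4, 0]
  [0, 0, 4]
(up to reordering of blocks).

Per-block formulas:
  For a 2×2 Jordan block J_2(4): exp(t · J_2(4)) = e^(4t)·(I + t·N), where N is the 2×2 nilpotent shift.
  For a 1×1 block at λ = 4: exp(t · [4]) = [e^(4t)].

After assembling e^{tJ} and conjugating by P, we get:

e^{tB} =
  [-2*t*exp(4*t) + exp(4*t), -t*exp(4*t), 2*t*exp(4*t)]
  [4*t*exp(4*t), 2*t*exp(4*t) + exp(4*t), -4*t*exp(4*t)]
  [0, 0, exp(4*t)]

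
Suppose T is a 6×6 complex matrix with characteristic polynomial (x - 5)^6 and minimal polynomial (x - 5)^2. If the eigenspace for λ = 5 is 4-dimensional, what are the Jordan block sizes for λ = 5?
Block sizes for λ = 5: [2, 2, 1, 1]

Step 1 — from the characteristic polynomial, algebraic multiplicity of λ = 5 is 6. From dim ker(T − (5)·I) = 4, there are exactly 4 Jordan blocks for λ = 5.
Step 2 — from the minimal polynomial, the factor (x − 5)^2 tells us the largest block for λ = 5 has size 2.
Step 3 — with total size 6, 4 blocks, and largest block 2, the block sizes (in nonincreasing order) are [2, 2, 1, 1].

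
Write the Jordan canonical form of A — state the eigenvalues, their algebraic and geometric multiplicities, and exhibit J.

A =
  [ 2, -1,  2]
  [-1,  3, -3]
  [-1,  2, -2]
J_3(1)

The characteristic polynomial is
  det(x·I − A) = x^3 - 3*x^2 + 3*x - 1 = (x - 1)^3

Eigenvalues and multiplicities (the geometric multiplicity of λ is n − rank(A − λI), which equals the number of Jordan blocks for λ):
  λ = 1: algebraic multiplicity = 3, geometric multiplicity = 1

Determining the block sizes for each eigenvalue:
  λ = 1: one block (gm = 1), so the single block has size am = 3 → block sizes [3]

Assembling the blocks gives a Jordan form
J =
  [1, 1, 0]
  [0, 1, 1]
  [0, 0, 1]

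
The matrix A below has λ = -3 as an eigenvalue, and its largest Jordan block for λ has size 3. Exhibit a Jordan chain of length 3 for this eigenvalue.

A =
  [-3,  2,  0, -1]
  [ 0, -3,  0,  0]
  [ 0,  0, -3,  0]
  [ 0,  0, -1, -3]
A Jordan chain for λ = -3 of length 3:
v_1 = (1, 0, 0, 0)ᵀ
v_2 = (0, 0, 0, -1)ᵀ
v_3 = (0, 0, 1, 0)ᵀ

Let N = A − (-3)·I. We want v_3 with N^3 v_3 = 0 but N^2 v_3 ≠ 0; then v_{j-1} := N · v_j for j = 3, …, 2.

Pick v_3 = (0, 0, 1, 0)ᵀ.
Then v_2 = N · v_3 = (0, 0, 0, -1)ᵀ.
Then v_1 = N · v_2 = (1, 0, 0, 0)ᵀ.

Sanity check: (A − (-3)·I) v_1 = (0, 0, 0, 0)ᵀ = 0. ✓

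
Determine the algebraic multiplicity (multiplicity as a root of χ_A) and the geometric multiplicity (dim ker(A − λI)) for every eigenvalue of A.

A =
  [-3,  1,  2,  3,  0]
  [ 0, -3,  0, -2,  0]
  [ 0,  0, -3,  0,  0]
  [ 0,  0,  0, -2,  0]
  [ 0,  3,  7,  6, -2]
λ = -3: alg = 3, geom = 2; λ = -2: alg = 2, geom = 2

Step 1 — factor the characteristic polynomial to read off the algebraic multiplicities:
  χ_A(x) = (x + 2)^2*(x + 3)^3

Step 2 — compute geometric multiplicities via the rank-nullity identity g(λ) = n − rank(A − λI):
  rank(A − (-3)·I) = 3, so dim ker(A − (-3)·I) = n − 3 = 2
  rank(A − (-2)·I) = 3, so dim ker(A − (-2)·I) = n − 3 = 2

Summary:
  λ = -3: algebraic multiplicity = 3, geometric multiplicity = 2
  λ = -2: algebraic multiplicity = 2, geometric multiplicity = 2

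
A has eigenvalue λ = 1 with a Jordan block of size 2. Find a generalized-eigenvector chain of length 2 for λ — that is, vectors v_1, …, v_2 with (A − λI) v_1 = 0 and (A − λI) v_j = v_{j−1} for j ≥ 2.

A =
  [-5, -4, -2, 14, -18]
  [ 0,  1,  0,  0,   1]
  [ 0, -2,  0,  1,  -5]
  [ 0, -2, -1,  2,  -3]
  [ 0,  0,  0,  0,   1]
A Jordan chain for λ = 1 of length 2:
v_1 = (-4, 0, -2, -2, 0)ᵀ
v_2 = (0, 1, 0, 0, 0)ᵀ

Let N = A − (1)·I. We want v_2 with N^2 v_2 = 0 but N^1 v_2 ≠ 0; then v_{j-1} := N · v_j for j = 2, …, 2.

Pick v_2 = (0, 1, 0, 0, 0)ᵀ.
Then v_1 = N · v_2 = (-4, 0, -2, -2, 0)ᵀ.

Sanity check: (A − (1)·I) v_1 = (0, 0, 0, 0, 0)ᵀ = 0. ✓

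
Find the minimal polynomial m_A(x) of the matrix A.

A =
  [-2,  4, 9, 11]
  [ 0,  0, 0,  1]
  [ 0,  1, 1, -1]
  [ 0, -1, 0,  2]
x^3 - 3*x + 2

The characteristic polynomial is χ_A(x) = (x - 1)^3*(x + 2), so the eigenvalues are known. The minimal polynomial is
  m_A(x) = Π_λ (x − λ)^{k_λ}
where k_λ is the size of the *largest* Jordan block for λ (equivalently, the smallest k with (A − λI)^k v = 0 for every generalised eigenvector v of λ).

  λ = -2: largest Jordan block has size 1, contributing (x + 2)
  λ = 1: largest Jordan block has size 2, contributing (x − 1)^2

So m_A(x) = (x - 1)^2*(x + 2) = x^3 - 3*x + 2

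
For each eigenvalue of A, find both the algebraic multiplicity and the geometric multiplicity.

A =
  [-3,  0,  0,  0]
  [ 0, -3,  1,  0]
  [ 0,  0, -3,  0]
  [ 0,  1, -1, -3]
λ = -3: alg = 4, geom = 2

Step 1 — factor the characteristic polynomial to read off the algebraic multiplicities:
  χ_A(x) = (x + 3)^4

Step 2 — compute geometric multiplicities via the rank-nullity identity g(λ) = n − rank(A − λI):
  rank(A − (-3)·I) = 2, so dim ker(A − (-3)·I) = n − 2 = 2

Summary:
  λ = -3: algebraic multiplicity = 4, geometric multiplicity = 2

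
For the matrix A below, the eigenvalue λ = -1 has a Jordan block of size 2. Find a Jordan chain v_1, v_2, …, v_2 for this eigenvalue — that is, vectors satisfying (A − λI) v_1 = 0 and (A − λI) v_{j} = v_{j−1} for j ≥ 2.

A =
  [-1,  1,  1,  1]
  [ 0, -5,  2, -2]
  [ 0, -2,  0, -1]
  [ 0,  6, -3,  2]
A Jordan chain for λ = -1 of length 2:
v_1 = (1, -4, -2, 6)ᵀ
v_2 = (0, 1, 0, 0)ᵀ

Let N = A − (-1)·I. We want v_2 with N^2 v_2 = 0 but N^1 v_2 ≠ 0; then v_{j-1} := N · v_j for j = 2, …, 2.

Pick v_2 = (0, 1, 0, 0)ᵀ.
Then v_1 = N · v_2 = (1, -4, -2, 6)ᵀ.

Sanity check: (A − (-1)·I) v_1 = (0, 0, 0, 0)ᵀ = 0. ✓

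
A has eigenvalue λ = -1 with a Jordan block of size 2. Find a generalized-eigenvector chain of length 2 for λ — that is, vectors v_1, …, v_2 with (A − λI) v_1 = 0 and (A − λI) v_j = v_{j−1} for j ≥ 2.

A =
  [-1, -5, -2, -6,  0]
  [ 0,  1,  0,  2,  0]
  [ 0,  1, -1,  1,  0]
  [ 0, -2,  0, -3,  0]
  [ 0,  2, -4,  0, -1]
A Jordan chain for λ = -1 of length 2:
v_1 = (-5, 2, 1, -2, 2)ᵀ
v_2 = (0, 1, 0, 0, 0)ᵀ

Let N = A − (-1)·I. We want v_2 with N^2 v_2 = 0 but N^1 v_2 ≠ 0; then v_{j-1} := N · v_j for j = 2, …, 2.

Pick v_2 = (0, 1, 0, 0, 0)ᵀ.
Then v_1 = N · v_2 = (-5, 2, 1, -2, 2)ᵀ.

Sanity check: (A − (-1)·I) v_1 = (0, 0, 0, 0, 0)ᵀ = 0. ✓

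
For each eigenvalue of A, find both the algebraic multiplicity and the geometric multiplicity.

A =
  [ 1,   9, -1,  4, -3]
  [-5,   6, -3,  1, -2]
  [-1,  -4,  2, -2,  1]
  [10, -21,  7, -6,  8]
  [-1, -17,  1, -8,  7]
λ = 2: alg = 5, geom = 2

Step 1 — factor the characteristic polynomial to read off the algebraic multiplicities:
  χ_A(x) = (x - 2)^5

Step 2 — compute geometric multiplicities via the rank-nullity identity g(λ) = n − rank(A − λI):
  rank(A − (2)·I) = 3, so dim ker(A − (2)·I) = n − 3 = 2

Summary:
  λ = 2: algebraic multiplicity = 5, geometric multiplicity = 2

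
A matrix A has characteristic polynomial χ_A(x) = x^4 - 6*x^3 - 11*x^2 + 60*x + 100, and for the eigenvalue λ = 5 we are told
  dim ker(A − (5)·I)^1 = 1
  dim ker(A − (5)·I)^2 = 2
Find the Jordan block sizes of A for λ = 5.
Block sizes for λ = 5: [2]

From the dimensions of kernels of powers, the number of Jordan blocks of size at least j is d_j − d_{j−1} where d_j = dim ker(N^j) (with d_0 = 0). Computing the differences gives [1, 1].
The number of blocks of size exactly k is (#blocks of size ≥ k) − (#blocks of size ≥ k + 1), so the partition is: 1 block(s) of size 2.
In nonincreasing order the block sizes are [2].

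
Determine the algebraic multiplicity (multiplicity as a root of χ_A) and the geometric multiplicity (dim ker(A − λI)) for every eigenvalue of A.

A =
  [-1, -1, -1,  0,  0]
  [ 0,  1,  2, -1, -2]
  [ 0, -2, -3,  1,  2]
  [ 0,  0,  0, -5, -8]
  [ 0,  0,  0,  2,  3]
λ = -1: alg = 5, geom = 3

Step 1 — factor the characteristic polynomial to read off the algebraic multiplicities:
  χ_A(x) = (x + 1)^5

Step 2 — compute geometric multiplicities via the rank-nullity identity g(λ) = n − rank(A − λI):
  rank(A − (-1)·I) = 2, so dim ker(A − (-1)·I) = n − 2 = 3

Summary:
  λ = -1: algebraic multiplicity = 5, geometric multiplicity = 3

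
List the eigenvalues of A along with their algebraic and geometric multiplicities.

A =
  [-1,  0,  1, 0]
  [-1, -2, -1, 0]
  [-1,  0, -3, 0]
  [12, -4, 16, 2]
λ = -2: alg = 3, geom = 2; λ = 2: alg = 1, geom = 1

Step 1 — factor the characteristic polynomial to read off the algebraic multiplicities:
  χ_A(x) = (x - 2)*(x + 2)^3

Step 2 — compute geometric multiplicities via the rank-nullity identity g(λ) = n − rank(A − λI):
  rank(A − (-2)·I) = 2, so dim ker(A − (-2)·I) = n − 2 = 2
  rank(A − (2)·I) = 3, so dim ker(A − (2)·I) = n − 3 = 1

Summary:
  λ = -2: algebraic multiplicity = 3, geometric multiplicity = 2
  λ = 2: algebraic multiplicity = 1, geometric multiplicity = 1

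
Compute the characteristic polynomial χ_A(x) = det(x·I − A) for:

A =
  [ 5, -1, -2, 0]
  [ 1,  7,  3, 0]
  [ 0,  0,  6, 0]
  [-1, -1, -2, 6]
x^4 - 24*x^3 + 216*x^2 - 864*x + 1296

Expanding det(x·I − A) (e.g. by cofactor expansion or by noting that A is similar to its Jordan form J, which has the same characteristic polynomial as A) gives
  χ_A(x) = x^4 - 24*x^3 + 216*x^2 - 864*x + 1296
which factors as (x - 6)^4. The eigenvalues (with algebraic multiplicities) are λ = 6 with multiplicity 4.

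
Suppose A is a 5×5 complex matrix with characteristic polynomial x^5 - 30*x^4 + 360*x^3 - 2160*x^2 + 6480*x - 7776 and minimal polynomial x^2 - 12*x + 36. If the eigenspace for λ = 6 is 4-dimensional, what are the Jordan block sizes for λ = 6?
Block sizes for λ = 6: [2, 1, 1, 1]

Step 1 — from the characteristic polynomial, algebraic multiplicity of λ = 6 is 5. From dim ker(A − (6)·I) = 4, there are exactly 4 Jordan blocks for λ = 6.
Step 2 — from the minimal polynomial, the factor (x − 6)^2 tells us the largest block for λ = 6 has size 2.
Step 3 — with total size 5, 4 blocks, and largest block 2, the block sizes (in nonincreasing order) are [2, 1, 1, 1].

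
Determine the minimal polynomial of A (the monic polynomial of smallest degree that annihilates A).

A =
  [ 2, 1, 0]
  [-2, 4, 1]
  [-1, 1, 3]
x^3 - 9*x^2 + 27*x - 27

The characteristic polynomial is χ_A(x) = (x - 3)^3, so the eigenvalues are known. The minimal polynomial is
  m_A(x) = Π_λ (x − λ)^{k_λ}
where k_λ is the size of the *largest* Jordan block for λ (equivalently, the smallest k with (A − λI)^k v = 0 for every generalised eigenvector v of λ).

  λ = 3: largest Jordan block has size 3, contributing (x − 3)^3

So m_A(x) = (x - 3)^3 = x^3 - 9*x^2 + 27*x - 27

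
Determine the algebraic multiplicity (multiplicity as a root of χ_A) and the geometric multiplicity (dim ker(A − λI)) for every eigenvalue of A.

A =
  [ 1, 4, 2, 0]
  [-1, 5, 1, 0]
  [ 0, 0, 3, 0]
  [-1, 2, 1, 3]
λ = 3: alg = 4, geom = 3

Step 1 — factor the characteristic polynomial to read off the algebraic multiplicities:
  χ_A(x) = (x - 3)^4

Step 2 — compute geometric multiplicities via the rank-nullity identity g(λ) = n − rank(A − λI):
  rank(A − (3)·I) = 1, so dim ker(A − (3)·I) = n − 1 = 3

Summary:
  λ = 3: algebraic multiplicity = 4, geometric multiplicity = 3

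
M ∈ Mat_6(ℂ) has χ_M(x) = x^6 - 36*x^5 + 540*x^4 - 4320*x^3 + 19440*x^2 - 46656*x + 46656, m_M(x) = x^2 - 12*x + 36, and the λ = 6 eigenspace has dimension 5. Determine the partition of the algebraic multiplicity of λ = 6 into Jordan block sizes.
Block sizes for λ = 6: [2, 1, 1, 1, 1]

Step 1 — from the characteristic polynomial, algebraic multiplicity of λ = 6 is 6. From dim ker(M − (6)·I) = 5, there are exactly 5 Jordan blocks for λ = 6.
Step 2 — from the minimal polynomial, the factor (x − 6)^2 tells us the largest block for λ = 6 has size 2.
Step 3 — with total size 6, 5 blocks, and largest block 2, the block sizes (in nonincreasing order) are [2, 1, 1, 1, 1].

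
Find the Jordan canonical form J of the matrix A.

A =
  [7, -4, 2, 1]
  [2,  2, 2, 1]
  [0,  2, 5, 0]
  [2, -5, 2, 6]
J_3(5) ⊕ J_1(5)

The characteristic polynomial is
  det(x·I − A) = x^4 - 20*x^3 + 150*x^2 - 500*x + 625 = (x - 5)^4

Eigenvalues and multiplicities (the geometric multiplicity of λ is n − rank(A − λI), which equals the number of Jordan blocks for λ):
  λ = 5: algebraic multiplicity = 4, geometric multiplicity = 2

Determining the block sizes for each eigenvalue:
  λ = 5: with am = 4 and gm = 2, the partition is not yet determined (e.g. several partitions of 4 into 2 parts exist). Let N = A − (5)·I. Computing rank(N^1) = 2, rank(N^2) = 1, rank(N^3) = 0; the number of blocks of size ≥ j is rank(N^{j−1}) − rank(N^j), giving [2, 1, 1]. So we have 1 block(s) of size 3, 1 block(s) of size 1 → block sizes [3, 1]

Assembling the blocks gives a Jordan form
J =
  [5, 1, 0, 0]
  [0, 5, 1, 0]
  [0, 0, 5, 0]
  [0, 0, 0, 5]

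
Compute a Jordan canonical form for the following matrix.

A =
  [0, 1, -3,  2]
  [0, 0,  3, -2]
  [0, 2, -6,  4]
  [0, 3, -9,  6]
J_3(0) ⊕ J_1(0)

The characteristic polynomial is
  det(x·I − A) = x^4

Eigenvalues and multiplicities (the geometric multiplicity of λ is n − rank(A − λI), which equals the number of Jordan blocks for λ):
  λ = 0: algebraic multiplicity = 4, geometric multiplicity = 2

Determining the block sizes for each eigenvalue:
  λ = 0: with am = 4 and gm = 2, the partition is not yet determined (e.g. several partitions of 4 into 2 parts exist). Let N = A − (0)·I. Computing rank(N^1) = 2, rank(N^2) = 1, rank(N^3) = 0; the number of blocks of size ≥ j is rank(N^{j−1}) − rank(N^j), giving [2, 1, 1]. So we have 1 block(s) of size 3, 1 block(s) of size 1 → block sizes [3, 1]

Assembling the blocks gives a Jordan form
J =
  [0, 1, 0, 0]
  [0, 0, 1, 0]
  [0, 0, 0, 0]
  [0, 0, 0, 0]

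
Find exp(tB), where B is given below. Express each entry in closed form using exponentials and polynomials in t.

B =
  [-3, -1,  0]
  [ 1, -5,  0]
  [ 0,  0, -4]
e^{tB} =
  [t*exp(-4*t) + exp(-4*t), -t*exp(-4*t), 0]
  [t*exp(-4*t), -t*exp(-4*t) + exp(-4*t), 0]
  [0, 0, exp(-4*t)]

Strategy: write B = P · J · P⁻¹ where J is a Jordan canonical form, so e^{tB} = P · e^{tJ} · P⁻¹, and e^{tJ} can be computed block-by-block.

B has Jordan form
J =
  [-4,  1,  0]
  [ 0, -4,  0]
  [ 0,  0, -4]
(up to reordering of blocks).

Per-block formulas:
  For a 2×2 Jordan block J_2(-4): exp(t · J_2(-4)) = e^(-4t)·(I + t·N), where N is the 2×2 nilpotent shift.
  For a 1×1 block at λ = -4: exp(t · [-4]) = [e^(-4t)].

After assembling e^{tJ} and conjugating by P, we get:

e^{tB} =
  [t*exp(-4*t) + exp(-4*t), -t*exp(-4*t), 0]
  [t*exp(-4*t), -t*exp(-4*t) + exp(-4*t), 0]
  [0, 0, exp(-4*t)]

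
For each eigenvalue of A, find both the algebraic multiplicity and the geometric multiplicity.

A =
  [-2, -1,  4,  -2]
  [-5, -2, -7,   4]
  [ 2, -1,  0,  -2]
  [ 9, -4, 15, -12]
λ = -4: alg = 4, geom = 2

Step 1 — factor the characteristic polynomial to read off the algebraic multiplicities:
  χ_A(x) = (x + 4)^4

Step 2 — compute geometric multiplicities via the rank-nullity identity g(λ) = n − rank(A − λI):
  rank(A − (-4)·I) = 2, so dim ker(A − (-4)·I) = n − 2 = 2

Summary:
  λ = -4: algebraic multiplicity = 4, geometric multiplicity = 2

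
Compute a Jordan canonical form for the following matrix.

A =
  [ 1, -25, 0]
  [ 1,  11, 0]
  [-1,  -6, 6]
J_3(6)

The characteristic polynomial is
  det(x·I − A) = x^3 - 18*x^2 + 108*x - 216 = (x - 6)^3

Eigenvalues and multiplicities (the geometric multiplicity of λ is n − rank(A − λI), which equals the number of Jordan blocks for λ):
  λ = 6: algebraic multiplicity = 3, geometric multiplicity = 1

Determining the block sizes for each eigenvalue:
  λ = 6: one block (gm = 1), so the single block has size am = 3 → block sizes [3]

Assembling the blocks gives a Jordan form
J =
  [6, 1, 0]
  [0, 6, 1]
  [0, 0, 6]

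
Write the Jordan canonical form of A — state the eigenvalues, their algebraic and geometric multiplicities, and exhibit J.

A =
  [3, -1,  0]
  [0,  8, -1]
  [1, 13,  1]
J_3(4)

The characteristic polynomial is
  det(x·I − A) = x^3 - 12*x^2 + 48*x - 64 = (x - 4)^3

Eigenvalues and multiplicities (the geometric multiplicity of λ is n − rank(A − λI), which equals the number of Jordan blocks for λ):
  λ = 4: algebraic multiplicity = 3, geometric multiplicity = 1

Determining the block sizes for each eigenvalue:
  λ = 4: one block (gm = 1), so the single block has size am = 3 → block sizes [3]

Assembling the blocks gives a Jordan form
J =
  [4, 1, 0]
  [0, 4, 1]
  [0, 0, 4]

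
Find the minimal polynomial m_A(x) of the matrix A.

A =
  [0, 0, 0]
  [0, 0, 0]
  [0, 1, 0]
x^2

The characteristic polynomial is χ_A(x) = x^3, so the eigenvalues are known. The minimal polynomial is
  m_A(x) = Π_λ (x − λ)^{k_λ}
where k_λ is the size of the *largest* Jordan block for λ (equivalently, the smallest k with (A − λI)^k v = 0 for every generalised eigenvector v of λ).

  λ = 0: largest Jordan block has size 2, contributing (x − 0)^2

So m_A(x) = x^2 = x^2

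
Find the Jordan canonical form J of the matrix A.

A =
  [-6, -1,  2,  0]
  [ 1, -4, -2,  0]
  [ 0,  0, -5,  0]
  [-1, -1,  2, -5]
J_2(-5) ⊕ J_1(-5) ⊕ J_1(-5)

The characteristic polynomial is
  det(x·I − A) = x^4 + 20*x^3 + 150*x^2 + 500*x + 625 = (x + 5)^4

Eigenvalues and multiplicities (the geometric multiplicity of λ is n − rank(A − λI), which equals the number of Jordan blocks for λ):
  λ = -5: algebraic multiplicity = 4, geometric multiplicity = 3

Determining the block sizes for each eigenvalue:
  λ = -5: 3 blocks summing to 4 forces exactly one block of size 2 and the rest size 1 → block sizes [2, 1, 1]

Assembling the blocks gives a Jordan form
J =
  [-5,  1,  0,  0]
  [ 0, -5,  0,  0]
  [ 0,  0, -5,  0]
  [ 0,  0,  0, -5]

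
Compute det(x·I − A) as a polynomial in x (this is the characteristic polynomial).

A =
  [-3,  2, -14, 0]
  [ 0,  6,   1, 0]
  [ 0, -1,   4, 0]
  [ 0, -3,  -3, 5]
x^4 - 12*x^3 + 30*x^2 + 100*x - 375

Expanding det(x·I − A) (e.g. by cofactor expansion or by noting that A is similar to its Jordan form J, which has the same characteristic polynomial as A) gives
  χ_A(x) = x^4 - 12*x^3 + 30*x^2 + 100*x - 375
which factors as (x - 5)^3*(x + 3). The eigenvalues (with algebraic multiplicities) are λ = -3 with multiplicity 1, λ = 5 with multiplicity 3.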